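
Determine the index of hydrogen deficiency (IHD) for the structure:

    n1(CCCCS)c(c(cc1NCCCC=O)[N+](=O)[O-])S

Molecular formula from the SMILES: C12H19N3O3S2.
DoU = (2C + 2 + N − H − X)/2 = (2·12 + 2 + 3 − 19 − 0)/2 = 10/2 = 5.
(Structurally: 1 ring(s) + 4 π bond(s) = 5.)

5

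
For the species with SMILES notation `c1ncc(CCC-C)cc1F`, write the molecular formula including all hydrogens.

Heavy atoms from the SMILES: 9 C, 1 F, 1 N.
Implicit hydrogens by atom environment:
  3 × C: 2 H each → 6
  3 × C (aromatic): 1 H each → 3
  2 × C (aromatic): no H
  1 × C: 3 H
  1 × F: no H
  1 × N (aromatic): no H
  Total hydrogens = 12.
Molecular formula: C9H12FN

C9H12FN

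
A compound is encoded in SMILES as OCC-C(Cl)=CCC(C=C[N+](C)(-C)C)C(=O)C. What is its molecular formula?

Heavy atoms from the SMILES: 13 C, 1 Cl, 1 N, 2 O.
Implicit hydrogens by atom environment:
  4 × C: 3 H each → 12
  4 × C: 1 H each → 4
  3 × C: 2 H each → 6
  2 × C: no H
  1 × Cl: no H
  1 × N (charge +1): no H
  1 × O: 1 H
  1 × O: no H
  Total hydrogens = 23.
Net charge +1.
Molecular formula: C13H23ClNO2+

C13H23ClNO2+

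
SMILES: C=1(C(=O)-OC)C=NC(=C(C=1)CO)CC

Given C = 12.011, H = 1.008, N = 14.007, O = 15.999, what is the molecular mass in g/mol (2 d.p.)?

Molecular formula: C10H13NO3.
M = 10×12.011 + 13×1.008 + 1×14.007 + 3×15.999 = 195.22 g/mol.

195.22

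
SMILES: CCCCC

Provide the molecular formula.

C5H12

Heavy atoms from the SMILES: 5 C.
Implicit hydrogens by atom environment:
  3 × C: 2 H each → 6
  2 × C: 3 H each → 6
  Total hydrogens = 12.
Molecular formula: C5H12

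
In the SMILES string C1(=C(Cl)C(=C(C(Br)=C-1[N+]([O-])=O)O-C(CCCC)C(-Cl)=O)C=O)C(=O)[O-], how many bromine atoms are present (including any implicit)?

The symbol for bromine appears 1 time in the SMILES.

1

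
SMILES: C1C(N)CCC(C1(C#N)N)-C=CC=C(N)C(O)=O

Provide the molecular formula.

Heavy atoms from the SMILES: 12 C, 4 N, 2 O.
Implicit hydrogens by atom environment:
  5 × C: 1 H each → 5
  4 × C: no H
  3 × C: 2 H each → 6
  3 × N: 2 H each → 6
  1 × N: no H
  1 × O: 1 H
  1 × O: no H
  Total hydrogens = 18.
Molecular formula: C12H18N4O2

C12H18N4O2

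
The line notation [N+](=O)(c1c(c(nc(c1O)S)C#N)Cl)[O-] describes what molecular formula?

C6H2ClN3O3S

Heavy atoms from the SMILES: 6 C, 1 Cl, 3 N, 3 O, 1 S.
Implicit hydrogens by atom environment:
  5 × C (aromatic): no H
  1 × C: no H
  1 × Cl: no H
  1 × N (aromatic): no H
  1 × N: no H
  1 × N (charge +1): no H
  1 × O: 1 H
  1 × O: no H
  1 × O (charge -1): no H
  1 × S: 1 H
  Total hydrogens = 2.
Molecular formula: C6H2ClN3O3S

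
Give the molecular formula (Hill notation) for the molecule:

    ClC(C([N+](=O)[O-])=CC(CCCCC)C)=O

Heavy atoms from the SMILES: 10 C, 1 Cl, 1 N, 3 O.
Implicit hydrogens by atom environment:
  4 × C: 2 H each → 8
  2 × C: 3 H each → 6
  2 × C: 1 H each → 2
  2 × C: no H
  2 × O: no H
  1 × Cl: no H
  1 × N (charge +1): no H
  1 × O (charge -1): no H
  Total hydrogens = 16.
Molecular formula: C10H16ClNO3

C10H16ClNO3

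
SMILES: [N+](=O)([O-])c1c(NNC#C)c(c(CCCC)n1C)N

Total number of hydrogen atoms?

17

Hydrogens are implicit in SMILES; fill each atom to its normal valence:
  4 × C (aromatic): no H
  3 × C: 2 H each → 6
  2 × C: 3 H each → 6
  2 × N: 1 H each → 2
  1 × C: 1 H
  1 × C: no H
  1 × N: 2 H
  1 × N (aromatic): no H
  1 × N (charge +1): no H
  1 × O: no H
  1 × O (charge -1): no H
  Total hydrogens = 17.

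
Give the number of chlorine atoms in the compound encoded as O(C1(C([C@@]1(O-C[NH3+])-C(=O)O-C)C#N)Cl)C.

1

The symbol for chlorine appears 1 time in the SMILES.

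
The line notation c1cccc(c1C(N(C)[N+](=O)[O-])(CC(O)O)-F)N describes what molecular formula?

C10H14FN3O4

Heavy atoms from the SMILES: 10 C, 1 F, 3 N, 4 O.
Implicit hydrogens by atom environment:
  4 × C (aromatic): 1 H each → 4
  2 × C (aromatic): no H
  2 × O: 1 H each → 2
  1 × C: 3 H
  1 × C: 2 H
  1 × C: 1 H
  1 × C: no H
  1 × F: no H
  1 × N: 2 H
  1 × N: no H
  1 × N (charge +1): no H
  1 × O: no H
  1 × O (charge -1): no H
  Total hydrogens = 14.
Molecular formula: C10H14FN3O4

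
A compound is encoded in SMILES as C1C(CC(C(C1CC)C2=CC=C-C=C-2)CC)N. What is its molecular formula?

Heavy atoms from the SMILES: 16 C, 1 N.
Implicit hydrogens by atom environment:
  5 × C (aromatic): 1 H each → 5
  4 × C: 2 H each → 8
  4 × C: 1 H each → 4
  2 × C: 3 H each → 6
  1 × C (aromatic): no H
  1 × N: 2 H
  Total hydrogens = 25.
Molecular formula: C16H25N

C16H25N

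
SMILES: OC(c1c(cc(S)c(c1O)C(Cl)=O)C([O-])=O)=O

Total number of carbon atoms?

The symbol for carbon appears 9 times in the SMILES. Lowercase c denotes aromatic carbon and counts toward C.

9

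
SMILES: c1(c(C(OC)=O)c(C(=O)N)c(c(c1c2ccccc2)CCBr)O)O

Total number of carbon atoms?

The symbol for carbon appears 17 times in the SMILES. Lowercase c denotes aromatic carbon and counts toward C.

17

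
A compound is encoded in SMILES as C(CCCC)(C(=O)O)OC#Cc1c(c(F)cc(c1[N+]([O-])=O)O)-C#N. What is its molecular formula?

C15H13FN2O6

Heavy atoms from the SMILES: 15 C, 1 F, 2 N, 6 O.
Implicit hydrogens by atom environment:
  5 × C (aromatic): no H
  4 × C: no H
  3 × C: 2 H each → 6
  3 × O: no H
  2 × O: 1 H each → 2
  1 × C: 3 H
  1 × C (aromatic): 1 H
  1 × C: 1 H
  1 × F: no H
  1 × N (charge +1): no H
  1 × N: no H
  1 × O (charge -1): no H
  Total hydrogens = 13.
Molecular formula: C15H13FN2O6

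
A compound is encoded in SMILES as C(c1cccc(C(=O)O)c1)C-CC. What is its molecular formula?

C11H14O2

Heavy atoms from the SMILES: 11 C, 2 O.
Implicit hydrogens by atom environment:
  4 × C (aromatic): 1 H each → 4
  3 × C: 2 H each → 6
  2 × C (aromatic): no H
  1 × C: 3 H
  1 × C: no H
  1 × O: 1 H
  1 × O: no H
  Total hydrogens = 14.
Molecular formula: C11H14O2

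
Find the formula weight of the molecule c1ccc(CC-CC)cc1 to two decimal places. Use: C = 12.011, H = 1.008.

Molecular formula: C10H14.
M = 10×12.011 + 14×1.008 = 134.22 g/mol.

134.22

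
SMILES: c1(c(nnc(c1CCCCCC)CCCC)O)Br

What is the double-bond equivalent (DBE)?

4

Molecular formula from the SMILES: C14H23BrN2O.
DoU = (2C + 2 + N − H − X)/2 = (2·14 + 2 + 2 − 23 − 1)/2 = 8/2 = 4.
(Structurally: 1 ring(s) + 3 π bond(s) = 4.)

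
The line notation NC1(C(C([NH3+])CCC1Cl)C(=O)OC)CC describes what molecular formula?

Heavy atoms from the SMILES: 10 C, 1 Cl, 2 N, 2 O.
Implicit hydrogens by atom environment:
  3 × C: 2 H each → 6
  3 × C: 1 H each → 3
  2 × C: 3 H each → 6
  2 × C: no H
  2 × O: no H
  1 × Cl: no H
  1 × N (charge +1): 3 H
  1 × N: 2 H
  Total hydrogens = 20.
Net charge +1.
Molecular formula: C10H20ClN2O2+

C10H20ClN2O2+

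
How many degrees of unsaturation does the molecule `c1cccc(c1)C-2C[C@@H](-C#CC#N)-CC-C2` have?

Molecular formula from the SMILES: C15H15N.
DoU = (2C + 2 + N − H − X)/2 = (2·15 + 2 + 1 − 15 − 0)/2 = 18/2 = 9.
(Structurally: 2 ring(s) + 7 π bond(s) = 9.)

9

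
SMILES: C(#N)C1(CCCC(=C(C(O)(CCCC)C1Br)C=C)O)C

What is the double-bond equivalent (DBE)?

5

Molecular formula from the SMILES: C16H24BrNO2.
DoU = (2C + 2 + N − H − X)/2 = (2·16 + 2 + 1 − 24 − 1)/2 = 10/2 = 5.
(Structurally: 1 ring(s) + 4 π bond(s) = 5.)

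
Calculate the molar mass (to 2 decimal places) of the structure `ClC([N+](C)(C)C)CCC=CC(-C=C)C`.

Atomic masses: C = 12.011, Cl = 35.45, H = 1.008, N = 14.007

Molecular formula: C12H23ClN+.
M = 12×12.011 + 1×35.45 + 23×1.008 + 1×14.007 = 216.77 g/mol.

216.77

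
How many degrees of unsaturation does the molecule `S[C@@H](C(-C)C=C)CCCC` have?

1

Molecular formula from the SMILES: C9H18S.
DoU = (2C + 2 + N − H − X)/2 = (2·9 + 2 + 0 − 18 − 0)/2 = 2/2 = 1.
(Structurally: 0 ring(s) + 1 π bond(s) = 1.)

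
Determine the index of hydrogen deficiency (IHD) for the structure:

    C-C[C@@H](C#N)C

Molecular formula from the SMILES: C5H9N.
DoU = (2C + 2 + N − H − X)/2 = (2·5 + 2 + 1 − 9 − 0)/2 = 4/2 = 2.
(Structurally: 0 ring(s) + 2 π bond(s) = 2.)

2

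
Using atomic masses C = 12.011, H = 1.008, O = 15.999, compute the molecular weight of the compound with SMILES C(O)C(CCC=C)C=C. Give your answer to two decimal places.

Molecular formula: C8H14O.
M = 8×12.011 + 14×1.008 + 1×15.999 = 126.20 g/mol.

126.20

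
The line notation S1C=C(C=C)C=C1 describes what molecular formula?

C6H6S

Heavy atoms from the SMILES: 6 C, 1 S.
Implicit hydrogens by atom environment:
  3 × C (aromatic): 1 H each → 3
  1 × C: 2 H
  1 × C: 1 H
  1 × C (aromatic): no H
  1 × S (aromatic): no H
  Total hydrogens = 6.
Molecular formula: C6H6S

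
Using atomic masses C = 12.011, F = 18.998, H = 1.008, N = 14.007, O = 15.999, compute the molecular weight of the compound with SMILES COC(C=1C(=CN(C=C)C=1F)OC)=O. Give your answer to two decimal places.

199.18

Molecular formula: C9H10FNO3.
M = 9×12.011 + 1×18.998 + 10×1.008 + 1×14.007 + 3×15.999 = 199.18 g/mol.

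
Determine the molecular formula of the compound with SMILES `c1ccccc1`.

Heavy atoms from the SMILES: 6 C.
Implicit hydrogens by atom environment:
  6 × C (aromatic): 1 H each → 6
  Total hydrogens = 6.
Molecular formula: C6H6

C6H6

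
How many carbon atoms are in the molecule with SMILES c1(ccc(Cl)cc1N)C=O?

7

The symbol for carbon appears 7 times in the SMILES. Lowercase c denotes aromatic carbon and counts toward C.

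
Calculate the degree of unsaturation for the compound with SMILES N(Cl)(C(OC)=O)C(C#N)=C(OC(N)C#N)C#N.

Molecular formula from the SMILES: C8H6ClN5O3.
DoU = (2C + 2 + N − H − X)/2 = (2·8 + 2 + 5 − 6 − 1)/2 = 16/2 = 8.
(Structurally: 0 ring(s) + 8 π bond(s) = 8.)

8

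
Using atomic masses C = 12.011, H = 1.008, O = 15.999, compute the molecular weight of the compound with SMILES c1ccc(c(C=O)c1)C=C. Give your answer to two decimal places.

132.16

Molecular formula: C9H8O.
M = 9×12.011 + 8×1.008 + 1×15.999 = 132.16 g/mol.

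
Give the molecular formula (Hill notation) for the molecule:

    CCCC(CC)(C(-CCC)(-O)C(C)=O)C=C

Heavy atoms from the SMILES: 14 C, 2 O.
Implicit hydrogens by atom environment:
  6 × C: 2 H each → 12
  4 × C: 3 H each → 12
  3 × C: no H
  1 × C: 1 H
  1 × O: 1 H
  1 × O: no H
  Total hydrogens = 26.
Molecular formula: C14H26O2

C14H26O2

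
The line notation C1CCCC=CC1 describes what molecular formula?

C7H12

Heavy atoms from the SMILES: 7 C.
Implicit hydrogens by atom environment:
  5 × C: 2 H each → 10
  2 × C: 1 H each → 2
  Total hydrogens = 12.
Molecular formula: C7H12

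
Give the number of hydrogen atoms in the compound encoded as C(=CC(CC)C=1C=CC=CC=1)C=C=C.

Hydrogens are implicit in SMILES; fill each atom to its normal valence:
  5 × C (aromatic): 1 H each → 5
  4 × C: 1 H each → 4
  2 × C: 2 H each → 4
  1 × C: 3 H
  1 × C: no H
  1 × C (aromatic): no H
  Total hydrogens = 16.

16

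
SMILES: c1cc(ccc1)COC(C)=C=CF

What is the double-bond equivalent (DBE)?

Molecular formula from the SMILES: C11H11FO.
DoU = (2C + 2 + N − H − X)/2 = (2·11 + 2 + 0 − 11 − 1)/2 = 12/2 = 6.
(Structurally: 1 ring(s) + 5 π bond(s) = 6.)

6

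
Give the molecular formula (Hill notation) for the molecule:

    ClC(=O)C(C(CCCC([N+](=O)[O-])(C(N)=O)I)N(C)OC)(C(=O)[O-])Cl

C11H15Cl2IN3O7-

Heavy atoms from the SMILES: 11 C, 2 Cl, 1 I, 3 N, 7 O.
Implicit hydrogens by atom environment:
  5 × C: no H
  5 × O: no H
  3 × C: 2 H each → 6
  2 × C: 3 H each → 6
  2 × Cl: no H
  2 × O (charge -1): no H
  1 × C: 1 H
  1 × I: no H
  1 × N: 2 H
  1 × N (charge +1): no H
  1 × N: no H
  Total hydrogens = 15.
Net charge -1.
Molecular formula: C11H15Cl2IN3O7-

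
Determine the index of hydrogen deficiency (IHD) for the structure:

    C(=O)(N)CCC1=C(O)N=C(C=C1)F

5

Molecular formula from the SMILES: C8H9FN2O2.
DoU = (2C + 2 + N − H − X)/2 = (2·8 + 2 + 2 − 9 − 1)/2 = 10/2 = 5.
(Structurally: 1 ring(s) + 4 π bond(s) = 5.)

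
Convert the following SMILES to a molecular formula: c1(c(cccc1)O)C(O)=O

Heavy atoms from the SMILES: 7 C, 3 O.
Implicit hydrogens by atom environment:
  4 × C (aromatic): 1 H each → 4
  2 × C (aromatic): no H
  2 × O: 1 H each → 2
  1 × C: no H
  1 × O: no H
  Total hydrogens = 6.
Molecular formula: C7H6O3

C7H6O3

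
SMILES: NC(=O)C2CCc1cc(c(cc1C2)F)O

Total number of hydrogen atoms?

Hydrogens are implicit in SMILES; fill each atom to its normal valence:
  4 × C (aromatic): no H
  3 × C: 2 H each → 6
  2 × C (aromatic): 1 H each → 2
  1 × C: 1 H
  1 × C: no H
  1 × F: no H
  1 × N: 2 H
  1 × O: 1 H
  1 × O: no H
  Total hydrogens = 12.

12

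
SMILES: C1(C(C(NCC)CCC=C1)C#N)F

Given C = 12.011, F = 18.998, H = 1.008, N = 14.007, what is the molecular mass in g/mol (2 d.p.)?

182.24

Molecular formula: C10H15FN2.
M = 10×12.011 + 1×18.998 + 15×1.008 + 2×14.007 = 182.24 g/mol.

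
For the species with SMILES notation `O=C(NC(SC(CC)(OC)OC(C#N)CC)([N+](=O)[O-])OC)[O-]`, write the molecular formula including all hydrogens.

C11H18N3O7S-

Heavy atoms from the SMILES: 11 C, 3 N, 7 O, 1 S.
Implicit hydrogens by atom environment:
  5 × O: no H
  4 × C: 3 H each → 12
  4 × C: no H
  2 × C: 2 H each → 4
  2 × O (charge -1): no H
  1 × C: 1 H
  1 × N: 1 H
  1 × N (charge +1): no H
  1 × N: no H
  1 × S: no H
  Total hydrogens = 18.
Net charge -1.
Molecular formula: C11H18N3O7S-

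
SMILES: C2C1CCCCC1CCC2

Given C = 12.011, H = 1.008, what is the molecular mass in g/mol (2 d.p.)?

Molecular formula: C10H18.
M = 10×12.011 + 18×1.008 = 138.25 g/mol.

138.25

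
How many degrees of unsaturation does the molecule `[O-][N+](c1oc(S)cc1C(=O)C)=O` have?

Molecular formula from the SMILES: C6H5NO4S.
DoU = (2C + 2 + N − H − X)/2 = (2·6 + 2 + 1 − 5 − 0)/2 = 10/2 = 5.
(Structurally: 1 ring(s) + 4 π bond(s) = 5.)

5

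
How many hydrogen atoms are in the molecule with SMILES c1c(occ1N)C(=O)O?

Hydrogens are implicit in SMILES; fill each atom to its normal valence:
  2 × C (aromatic): 1 H each → 2
  2 × C (aromatic): no H
  1 × C: no H
  1 × N: 2 H
  1 × O: 1 H
  1 × O (aromatic): no H
  1 × O: no H
  Total hydrogens = 5.

5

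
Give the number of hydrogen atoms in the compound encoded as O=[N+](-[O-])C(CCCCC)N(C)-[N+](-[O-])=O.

15

Hydrogens are implicit in SMILES; fill each atom to its normal valence:
  4 × C: 2 H each → 8
  2 × C: 3 H each → 6
  2 × N (charge +1): no H
  2 × O: no H
  2 × O (charge -1): no H
  1 × C: 1 H
  1 × N: no H
  Total hydrogens = 15.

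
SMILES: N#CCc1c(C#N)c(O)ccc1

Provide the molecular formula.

C9H6N2O

Heavy atoms from the SMILES: 9 C, 2 N, 1 O.
Implicit hydrogens by atom environment:
  3 × C (aromatic): 1 H each → 3
  3 × C (aromatic): no H
  2 × C: no H
  2 × N: no H
  1 × C: 2 H
  1 × O: 1 H
  Total hydrogens = 6.
Molecular formula: C9H6N2O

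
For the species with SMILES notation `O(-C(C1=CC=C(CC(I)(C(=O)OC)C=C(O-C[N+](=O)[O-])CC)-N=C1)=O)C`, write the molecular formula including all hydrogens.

C16H19IN2O7

Heavy atoms from the SMILES: 16 C, 1 I, 2 N, 7 O.
Implicit hydrogens by atom environment:
  6 × O: no H
  4 × C: no H
  3 × C: 3 H each → 9
  3 × C: 2 H each → 6
  3 × C (aromatic): 1 H each → 3
  2 × C (aromatic): no H
  1 × C: 1 H
  1 × I: no H
  1 × N (aromatic): no H
  1 × N (charge +1): no H
  1 × O (charge -1): no H
  Total hydrogens = 19.
Molecular formula: C16H19IN2O7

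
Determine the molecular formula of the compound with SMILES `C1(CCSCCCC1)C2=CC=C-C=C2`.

C13H18S

Heavy atoms from the SMILES: 13 C, 1 S.
Implicit hydrogens by atom environment:
  6 × C: 2 H each → 12
  5 × C (aromatic): 1 H each → 5
  1 × C: 1 H
  1 × C (aromatic): no H
  1 × S: no H
  Total hydrogens = 18.
Molecular formula: C13H18S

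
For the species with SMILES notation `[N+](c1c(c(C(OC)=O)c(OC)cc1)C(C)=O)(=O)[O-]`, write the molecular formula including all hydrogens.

Heavy atoms from the SMILES: 11 C, 1 N, 6 O.
Implicit hydrogens by atom environment:
  5 × O: no H
  4 × C (aromatic): no H
  3 × C: 3 H each → 9
  2 × C (aromatic): 1 H each → 2
  2 × C: no H
  1 × N (charge +1): no H
  1 × O (charge -1): no H
  Total hydrogens = 11.
Molecular formula: C11H11NO6

C11H11NO6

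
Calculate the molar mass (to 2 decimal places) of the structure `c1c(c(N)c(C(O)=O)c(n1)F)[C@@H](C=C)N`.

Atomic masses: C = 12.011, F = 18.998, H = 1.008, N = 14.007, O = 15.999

211.20

Molecular formula: C9H10FN3O2.
M = 9×12.011 + 1×18.998 + 10×1.008 + 3×14.007 + 2×15.999 = 211.20 g/mol.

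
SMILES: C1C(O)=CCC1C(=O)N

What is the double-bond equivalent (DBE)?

Molecular formula from the SMILES: C6H9NO2.
DoU = (2C + 2 + N − H − X)/2 = (2·6 + 2 + 1 − 9 − 0)/2 = 6/2 = 3.
(Structurally: 1 ring(s) + 2 π bond(s) = 3.)

3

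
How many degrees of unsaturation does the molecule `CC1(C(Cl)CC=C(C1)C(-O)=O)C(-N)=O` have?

4

Molecular formula from the SMILES: C9H12ClNO3.
DoU = (2C + 2 + N − H − X)/2 = (2·9 + 2 + 1 − 12 − 1)/2 = 8/2 = 4.
(Structurally: 1 ring(s) + 3 π bond(s) = 4.)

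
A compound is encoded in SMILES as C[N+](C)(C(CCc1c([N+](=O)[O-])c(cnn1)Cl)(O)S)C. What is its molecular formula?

Heavy atoms from the SMILES: 10 C, 1 Cl, 4 N, 3 O, 1 S.
Implicit hydrogens by atom environment:
  3 × C: 3 H each → 9
  3 × C (aromatic): no H
  2 × C: 2 H each → 4
  2 × N (aromatic): no H
  2 × N (charge +1): no H
  1 × C (aromatic): 1 H
  1 × C: no H
  1 × Cl: no H
  1 × O: 1 H
  1 × O: no H
  1 × O (charge -1): no H
  1 × S: 1 H
  Total hydrogens = 16.
Net charge +1.
Molecular formula: C10H16ClN4O3S+

C10H16ClN4O3S+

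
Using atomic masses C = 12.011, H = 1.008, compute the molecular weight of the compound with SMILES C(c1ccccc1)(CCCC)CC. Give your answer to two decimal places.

176.30

Molecular formula: C13H20.
M = 13×12.011 + 20×1.008 = 176.30 g/mol.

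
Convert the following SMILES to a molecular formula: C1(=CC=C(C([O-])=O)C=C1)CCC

Heavy atoms from the SMILES: 10 C, 2 O.
Implicit hydrogens by atom environment:
  4 × C (aromatic): 1 H each → 4
  2 × C: 2 H each → 4
  2 × C (aromatic): no H
  1 × C: 3 H
  1 × C: no H
  1 × O: no H
  1 × O (charge -1): no H
  Total hydrogens = 11.
Net charge -1.
Molecular formula: C10H11O2-

C10H11O2-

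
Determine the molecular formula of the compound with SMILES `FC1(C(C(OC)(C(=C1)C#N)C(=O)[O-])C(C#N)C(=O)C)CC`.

C14H14FN2O4-

Heavy atoms from the SMILES: 14 C, 1 F, 2 N, 4 O.
Implicit hydrogens by atom environment:
  7 × C: no H
  3 × C: 3 H each → 9
  3 × C: 1 H each → 3
  3 × O: no H
  2 × N: no H
  1 × C: 2 H
  1 × F: no H
  1 × O (charge -1): no H
  Total hydrogens = 14.
Net charge -1.
Molecular formula: C14H14FN2O4-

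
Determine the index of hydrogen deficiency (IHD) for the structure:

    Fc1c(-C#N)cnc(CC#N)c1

Molecular formula from the SMILES: C8H4FN3.
DoU = (2C + 2 + N − H − X)/2 = (2·8 + 2 + 3 − 4 − 1)/2 = 16/2 = 8.
(Structurally: 1 ring(s) + 7 π bond(s) = 8.)

8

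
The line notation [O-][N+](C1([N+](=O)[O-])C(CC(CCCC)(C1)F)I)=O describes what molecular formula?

Heavy atoms from the SMILES: 9 C, 1 F, 1 I, 2 N, 4 O.
Implicit hydrogens by atom environment:
  5 × C: 2 H each → 10
  2 × C: no H
  2 × N (charge +1): no H
  2 × O: no H
  2 × O (charge -1): no H
  1 × C: 3 H
  1 × C: 1 H
  1 × F: no H
  1 × I: no H
  Total hydrogens = 14.
Molecular formula: C9H14FIN2O4

C9H14FIN2O4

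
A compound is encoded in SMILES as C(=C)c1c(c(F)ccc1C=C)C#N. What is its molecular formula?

C11H8FN

Heavy atoms from the SMILES: 11 C, 1 F, 1 N.
Implicit hydrogens by atom environment:
  4 × C (aromatic): no H
  2 × C: 2 H each → 4
  2 × C (aromatic): 1 H each → 2
  2 × C: 1 H each → 2
  1 × C: no H
  1 × F: no H
  1 × N: no H
  Total hydrogens = 8.
Molecular formula: C11H8FN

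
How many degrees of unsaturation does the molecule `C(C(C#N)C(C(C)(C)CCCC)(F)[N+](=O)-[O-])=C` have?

4

Molecular formula from the SMILES: C12H19FN2O2.
DoU = (2C + 2 + N − H − X)/2 = (2·12 + 2 + 2 − 19 − 1)/2 = 8/2 = 4.
(Structurally: 0 ring(s) + 4 π bond(s) = 4.)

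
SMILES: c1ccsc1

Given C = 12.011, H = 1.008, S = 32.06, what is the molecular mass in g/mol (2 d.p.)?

Molecular formula: C4H4S.
M = 4×12.011 + 4×1.008 + 1×32.06 = 84.14 g/mol.

84.14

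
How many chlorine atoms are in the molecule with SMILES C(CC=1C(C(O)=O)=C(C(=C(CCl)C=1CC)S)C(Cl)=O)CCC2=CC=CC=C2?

2

The symbol for chlorine appears 2 times in the SMILES.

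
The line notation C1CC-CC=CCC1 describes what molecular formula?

Heavy atoms from the SMILES: 8 C.
Implicit hydrogens by atom environment:
  6 × C: 2 H each → 12
  2 × C: 1 H each → 2
  Total hydrogens = 14.
Molecular formula: C8H14

C8H14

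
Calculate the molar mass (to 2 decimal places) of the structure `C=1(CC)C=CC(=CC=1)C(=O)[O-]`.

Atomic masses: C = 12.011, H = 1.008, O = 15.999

149.17

Molecular formula: C9H9O2-.
M = 9×12.011 + 9×1.008 + 2×15.999 = 149.17 g/mol.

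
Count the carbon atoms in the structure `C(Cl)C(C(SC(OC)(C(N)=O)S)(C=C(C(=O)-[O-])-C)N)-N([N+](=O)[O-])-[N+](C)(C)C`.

13

The symbol for carbon appears 13 times in the SMILES. (Cl is a single chlorine, not C + l.)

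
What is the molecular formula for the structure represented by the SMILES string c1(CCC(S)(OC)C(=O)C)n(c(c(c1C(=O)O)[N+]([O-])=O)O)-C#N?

Heavy atoms from the SMILES: 12 C, 3 N, 7 O, 1 S.
Implicit hydrogens by atom environment:
  4 × C (aromatic): no H
  4 × C: no H
  4 × O: no H
  2 × C: 3 H each → 6
  2 × C: 2 H each → 4
  2 × O: 1 H each → 2
  1 × N (aromatic): no H
  1 × N: no H
  1 × N (charge +1): no H
  1 × O (charge -1): no H
  1 × S: 1 H
  Total hydrogens = 13.
Molecular formula: C12H13N3O7S

C12H13N3O7S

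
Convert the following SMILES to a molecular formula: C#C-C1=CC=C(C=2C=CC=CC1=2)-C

Heavy atoms from the SMILES: 13 C.
Implicit hydrogens by atom environment:
  6 × C (aromatic): 1 H each → 6
  4 × C (aromatic): no H
  1 × C: 3 H
  1 × C: 1 H
  1 × C: no H
  Total hydrogens = 10.
Molecular formula: C13H10

C13H10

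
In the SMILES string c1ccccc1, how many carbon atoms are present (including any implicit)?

The symbol for carbon appears 6 times in the SMILES. Lowercase c denotes aromatic carbon and counts toward C.

6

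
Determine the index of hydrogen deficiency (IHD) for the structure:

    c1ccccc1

Molecular formula from the SMILES: C6H6.
DoU = (2C + 2 + N − H − X)/2 = (2·6 + 2 + 0 − 6 − 0)/2 = 8/2 = 4.
(Structurally: 1 ring(s) + 3 π bond(s) = 4.)

4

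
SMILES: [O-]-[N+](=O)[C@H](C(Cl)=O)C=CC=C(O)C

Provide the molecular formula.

Heavy atoms from the SMILES: 7 C, 1 Cl, 1 N, 4 O.
Implicit hydrogens by atom environment:
  4 × C: 1 H each → 4
  2 × C: no H
  2 × O: no H
  1 × C: 3 H
  1 × Cl: no H
  1 × N (charge +1): no H
  1 × O: 1 H
  1 × O (charge -1): no H
  Total hydrogens = 8.
Molecular formula: C7H8ClNO4

C7H8ClNO4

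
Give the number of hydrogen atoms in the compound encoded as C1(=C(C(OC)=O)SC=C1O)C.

8

Hydrogens are implicit in SMILES; fill each atom to its normal valence:
  3 × C (aromatic): no H
  2 × C: 3 H each → 6
  2 × O: no H
  1 × C (aromatic): 1 H
  1 × C: no H
  1 × O: 1 H
  1 × S (aromatic): no H
  Total hydrogens = 8.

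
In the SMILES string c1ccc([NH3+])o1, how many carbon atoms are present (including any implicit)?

The symbol for carbon appears 4 times in the SMILES. Lowercase c denotes aromatic carbon and counts toward C.

4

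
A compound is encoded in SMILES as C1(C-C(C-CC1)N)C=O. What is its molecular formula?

C7H13NO

Heavy atoms from the SMILES: 7 C, 1 N, 1 O.
Implicit hydrogens by atom environment:
  4 × C: 2 H each → 8
  3 × C: 1 H each → 3
  1 × N: 2 H
  1 × O: no H
  Total hydrogens = 13.
Molecular formula: C7H13NO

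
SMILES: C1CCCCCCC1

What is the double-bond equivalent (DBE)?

Molecular formula from the SMILES: C8H16.
DoU = (2C + 2 + N − H − X)/2 = (2·8 + 2 + 0 − 16 − 0)/2 = 2/2 = 1.
(Structurally: 1 ring(s) + 0 π bond(s) = 1.)

1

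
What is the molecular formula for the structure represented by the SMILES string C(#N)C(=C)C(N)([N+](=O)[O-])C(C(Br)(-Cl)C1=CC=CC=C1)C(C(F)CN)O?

C15H17BrClFN4O3

Heavy atoms from the SMILES: 1 Br, 15 C, 1 Cl, 1 F, 4 N, 3 O.
Implicit hydrogens by atom environment:
  5 × C (aromatic): 1 H each → 5
  4 × C: no H
  3 × C: 1 H each → 3
  2 × C: 2 H each → 4
  2 × N: 2 H each → 4
  1 × Br: no H
  1 × C (aromatic): no H
  1 × Cl: no H
  1 × F: no H
  1 × N: no H
  1 × N (charge +1): no H
  1 × O: 1 H
  1 × O: no H
  1 × O (charge -1): no H
  Total hydrogens = 17.
Molecular formula: C15H17BrClFN4O3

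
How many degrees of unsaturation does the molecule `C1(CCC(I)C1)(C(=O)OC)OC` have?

2

Molecular formula from the SMILES: C8H13IO3.
DoU = (2C + 2 + N − H − X)/2 = (2·8 + 2 + 0 − 13 − 1)/2 = 4/2 = 2.
(Structurally: 1 ring(s) + 1 π bond(s) = 2.)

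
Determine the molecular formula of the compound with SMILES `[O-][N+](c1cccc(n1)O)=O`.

Heavy atoms from the SMILES: 5 C, 2 N, 3 O.
Implicit hydrogens by atom environment:
  3 × C (aromatic): 1 H each → 3
  2 × C (aromatic): no H
  1 × N (aromatic): no H
  1 × N (charge +1): no H
  1 × O: 1 H
  1 × O: no H
  1 × O (charge -1): no H
  Total hydrogens = 4.
Molecular formula: C5H4N2O3

C5H4N2O3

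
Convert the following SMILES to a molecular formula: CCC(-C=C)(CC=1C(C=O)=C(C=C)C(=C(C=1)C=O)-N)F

Heavy atoms from the SMILES: 16 C, 1 F, 1 N, 2 O.
Implicit hydrogens by atom environment:
  5 × C (aromatic): no H
  4 × C: 2 H each → 8
  4 × C: 1 H each → 4
  2 × O: no H
  1 × C: 3 H
  1 × C (aromatic): 1 H
  1 × C: no H
  1 × F: no H
  1 × N: 2 H
  Total hydrogens = 18.
Molecular formula: C16H18FNO2

C16H18FNO2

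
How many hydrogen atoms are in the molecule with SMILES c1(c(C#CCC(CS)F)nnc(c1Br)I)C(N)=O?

Hydrogens are implicit in SMILES; fill each atom to its normal valence:
  4 × C (aromatic): no H
  3 × C: no H
  2 × C: 2 H each → 4
  2 × N (aromatic): no H
  1 × Br: no H
  1 × C: 1 H
  1 × F: no H
  1 × I: no H
  1 × N: 2 H
  1 × O: no H
  1 × S: 1 H
  Total hydrogens = 8.

8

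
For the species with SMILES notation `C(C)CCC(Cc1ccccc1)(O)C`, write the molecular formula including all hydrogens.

C13H20O

Heavy atoms from the SMILES: 13 C, 1 O.
Implicit hydrogens by atom environment:
  5 × C (aromatic): 1 H each → 5
  4 × C: 2 H each → 8
  2 × C: 3 H each → 6
  1 × C: no H
  1 × C (aromatic): no H
  1 × O: 1 H
  Total hydrogens = 20.
Molecular formula: C13H20O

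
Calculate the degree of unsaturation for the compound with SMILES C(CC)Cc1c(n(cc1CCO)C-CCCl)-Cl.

3

Molecular formula from the SMILES: C13H21Cl2NO.
DoU = (2C + 2 + N − H − X)/2 = (2·13 + 2 + 1 − 21 − 2)/2 = 6/2 = 3.
(Structurally: 1 ring(s) + 2 π bond(s) = 3.)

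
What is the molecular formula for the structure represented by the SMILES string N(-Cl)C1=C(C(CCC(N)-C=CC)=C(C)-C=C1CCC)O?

C16H25ClN2O

Heavy atoms from the SMILES: 16 C, 1 Cl, 2 N, 1 O.
Implicit hydrogens by atom environment:
  5 × C (aromatic): no H
  4 × C: 2 H each → 8
  3 × C: 3 H each → 9
  3 × C: 1 H each → 3
  1 × C (aromatic): 1 H
  1 × Cl: no H
  1 × N: 2 H
  1 × N: 1 H
  1 × O: 1 H
  Total hydrogens = 25.
Molecular formula: C16H25ClN2O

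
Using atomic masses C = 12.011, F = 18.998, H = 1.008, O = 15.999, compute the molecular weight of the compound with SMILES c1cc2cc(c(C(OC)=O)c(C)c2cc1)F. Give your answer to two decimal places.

218.23

Molecular formula: C13H11FO2.
M = 13×12.011 + 1×18.998 + 11×1.008 + 2×15.999 = 218.23 g/mol.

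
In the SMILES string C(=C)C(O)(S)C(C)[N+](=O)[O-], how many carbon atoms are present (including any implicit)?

The symbol for carbon appears 5 times in the SMILES.

5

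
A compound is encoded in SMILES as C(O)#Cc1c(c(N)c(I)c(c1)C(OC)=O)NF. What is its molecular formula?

C10H8FIN2O3

Heavy atoms from the SMILES: 10 C, 1 F, 1 I, 2 N, 3 O.
Implicit hydrogens by atom environment:
  5 × C (aromatic): no H
  3 × C: no H
  2 × O: no H
  1 × C: 3 H
  1 × C (aromatic): 1 H
  1 × F: no H
  1 × I: no H
  1 × N: 2 H
  1 × N: 1 H
  1 × O: 1 H
  Total hydrogens = 8.
Molecular formula: C10H8FIN2O3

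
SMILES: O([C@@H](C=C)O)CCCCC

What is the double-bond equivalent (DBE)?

1

Molecular formula from the SMILES: C8H16O2.
DoU = (2C + 2 + N − H − X)/2 = (2·8 + 2 + 0 − 16 − 0)/2 = 2/2 = 1.
(Structurally: 0 ring(s) + 1 π bond(s) = 1.)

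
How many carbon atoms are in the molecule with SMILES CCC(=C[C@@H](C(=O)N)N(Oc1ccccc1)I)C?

13

The symbol for carbon appears 13 times in the SMILES. Lowercase c denotes aromatic carbon and counts toward C.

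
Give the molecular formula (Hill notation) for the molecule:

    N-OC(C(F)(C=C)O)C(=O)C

Heavy atoms from the SMILES: 6 C, 1 F, 1 N, 3 O.
Implicit hydrogens by atom environment:
  2 × C: 1 H each → 2
  2 × C: no H
  2 × O: no H
  1 × C: 3 H
  1 × C: 2 H
  1 × F: no H
  1 × N: 2 H
  1 × O: 1 H
  Total hydrogens = 10.
Molecular formula: C6H10FNO3

C6H10FNO3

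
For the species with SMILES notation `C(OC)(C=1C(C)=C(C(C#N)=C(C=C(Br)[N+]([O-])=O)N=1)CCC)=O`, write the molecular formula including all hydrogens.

Heavy atoms from the SMILES: 1 Br, 14 C, 3 N, 4 O.
Implicit hydrogens by atom environment:
  5 × C (aromatic): no H
  3 × C: 3 H each → 9
  3 × C: no H
  3 × O: no H
  2 × C: 2 H each → 4
  1 × Br: no H
  1 × C: 1 H
  1 × N (aromatic): no H
  1 × N: no H
  1 × N (charge +1): no H
  1 × O (charge -1): no H
  Total hydrogens = 14.
Molecular formula: C14H14BrN3O4

C14H14BrN3O4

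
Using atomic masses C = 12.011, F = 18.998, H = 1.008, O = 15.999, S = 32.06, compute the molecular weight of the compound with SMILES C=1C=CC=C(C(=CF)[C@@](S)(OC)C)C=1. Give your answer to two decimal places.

Molecular formula: C11H13FOS.
M = 11×12.011 + 1×18.998 + 13×1.008 + 1×15.999 + 1×32.06 = 212.28 g/mol.

212.28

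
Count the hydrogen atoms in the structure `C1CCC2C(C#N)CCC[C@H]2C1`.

17

Hydrogens are implicit in SMILES; fill each atom to its normal valence:
  7 × C: 2 H each → 14
  3 × C: 1 H each → 3
  1 × C: no H
  1 × N: no H
  Total hydrogens = 17.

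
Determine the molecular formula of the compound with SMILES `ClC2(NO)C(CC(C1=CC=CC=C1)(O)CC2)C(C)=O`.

Heavy atoms from the SMILES: 14 C, 1 Cl, 1 N, 3 O.
Implicit hydrogens by atom environment:
  5 × C (aromatic): 1 H each → 5
  3 × C: 2 H each → 6
  3 × C: no H
  2 × O: 1 H each → 2
  1 × C: 3 H
  1 × C: 1 H
  1 × C (aromatic): no H
  1 × Cl: no H
  1 × N: 1 H
  1 × O: no H
  Total hydrogens = 18.
Molecular formula: C14H18ClNO3

C14H18ClNO3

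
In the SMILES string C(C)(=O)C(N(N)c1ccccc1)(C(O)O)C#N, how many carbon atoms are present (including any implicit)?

11

The symbol for carbon appears 11 times in the SMILES. Lowercase c denotes aromatic carbon and counts toward C.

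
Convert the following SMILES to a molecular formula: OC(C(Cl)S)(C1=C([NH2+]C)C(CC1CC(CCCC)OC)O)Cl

Heavy atoms from the SMILES: 15 C, 2 Cl, 1 N, 3 O, 1 S.
Implicit hydrogens by atom environment:
  5 × C: 2 H each → 10
  4 × C: 1 H each → 4
  3 × C: 3 H each → 9
  3 × C: no H
  2 × Cl: no H
  2 × O: 1 H each → 2
  1 × N (charge +1): 2 H
  1 × O: no H
  1 × S: 1 H
  Total hydrogens = 28.
Net charge +1.
Molecular formula: C15H28Cl2NO3S+

C15H28Cl2NO3S+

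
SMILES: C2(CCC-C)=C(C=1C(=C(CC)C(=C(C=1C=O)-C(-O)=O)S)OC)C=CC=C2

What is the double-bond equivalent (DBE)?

Molecular formula from the SMILES: C21H24O4S.
DoU = (2C + 2 + N − H − X)/2 = (2·21 + 2 + 0 − 24 − 0)/2 = 20/2 = 10.
(Structurally: 2 ring(s) + 8 π bond(s) = 10.)

10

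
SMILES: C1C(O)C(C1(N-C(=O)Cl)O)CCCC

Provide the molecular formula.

C9H16ClNO3

Heavy atoms from the SMILES: 9 C, 1 Cl, 1 N, 3 O.
Implicit hydrogens by atom environment:
  4 × C: 2 H each → 8
  2 × C: 1 H each → 2
  2 × C: no H
  2 × O: 1 H each → 2
  1 × C: 3 H
  1 × Cl: no H
  1 × N: 1 H
  1 × O: no H
  Total hydrogens = 16.
Molecular formula: C9H16ClNO3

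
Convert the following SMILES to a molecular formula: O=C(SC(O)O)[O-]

Heavy atoms from the SMILES: 2 C, 4 O, 1 S.
Implicit hydrogens by atom environment:
  2 × O: 1 H each → 2
  1 × C: 1 H
  1 × C: no H
  1 × O: no H
  1 × O (charge -1): no H
  1 × S: no H
  Total hydrogens = 3.
Net charge -1.
Molecular formula: C2H3O4S-

C2H3O4S-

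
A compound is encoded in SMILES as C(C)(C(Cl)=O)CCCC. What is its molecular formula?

Heavy atoms from the SMILES: 7 C, 1 Cl, 1 O.
Implicit hydrogens by atom environment:
  3 × C: 2 H each → 6
  2 × C: 3 H each → 6
  1 × C: 1 H
  1 × C: no H
  1 × Cl: no H
  1 × O: no H
  Total hydrogens = 13.
Molecular formula: C7H13ClO

C7H13ClO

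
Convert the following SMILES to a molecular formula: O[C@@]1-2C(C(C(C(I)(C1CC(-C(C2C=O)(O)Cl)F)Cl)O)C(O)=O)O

Heavy atoms from the SMILES: 12 C, 2 Cl, 1 F, 1 I, 7 O.
Implicit hydrogens by atom environment:
  7 × C: 1 H each → 7
  5 × O: 1 H each → 5
  4 × C: no H
  2 × Cl: no H
  2 × O: no H
  1 × C: 2 H
  1 × F: no H
  1 × I: no H
  Total hydrogens = 14.
Molecular formula: C12H14Cl2FIO7

C12H14Cl2FIO7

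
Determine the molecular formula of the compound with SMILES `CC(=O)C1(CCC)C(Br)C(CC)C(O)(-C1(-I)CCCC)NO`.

C16H29BrINO3

Heavy atoms from the SMILES: 1 Br, 16 C, 1 I, 1 N, 3 O.
Implicit hydrogens by atom environment:
  6 × C: 2 H each → 12
  4 × C: 3 H each → 12
  4 × C: no H
  2 × C: 1 H each → 2
  2 × O: 1 H each → 2
  1 × Br: no H
  1 × I: no H
  1 × N: 1 H
  1 × O: no H
  Total hydrogens = 29.
Molecular formula: C16H29BrINO3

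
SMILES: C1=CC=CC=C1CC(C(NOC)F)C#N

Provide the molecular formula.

Heavy atoms from the SMILES: 11 C, 1 F, 2 N, 1 O.
Implicit hydrogens by atom environment:
  5 × C (aromatic): 1 H each → 5
  2 × C: 1 H each → 2
  1 × C: 3 H
  1 × C: 2 H
  1 × C: no H
  1 × C (aromatic): no H
  1 × F: no H
  1 × N: 1 H
  1 × N: no H
  1 × O: no H
  Total hydrogens = 13.
Molecular formula: C11H13FN2O

C11H13FN2O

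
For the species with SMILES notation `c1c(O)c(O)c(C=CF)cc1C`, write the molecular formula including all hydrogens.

C9H9FO2

Heavy atoms from the SMILES: 9 C, 1 F, 2 O.
Implicit hydrogens by atom environment:
  4 × C (aromatic): no H
  2 × C (aromatic): 1 H each → 2
  2 × C: 1 H each → 2
  2 × O: 1 H each → 2
  1 × C: 3 H
  1 × F: no H
  Total hydrogens = 9.
Molecular formula: C9H9FO2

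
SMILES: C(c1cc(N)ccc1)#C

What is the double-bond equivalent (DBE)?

6

Molecular formula from the SMILES: C8H7N.
DoU = (2C + 2 + N − H − X)/2 = (2·8 + 2 + 1 − 7 − 0)/2 = 12/2 = 6.
(Structurally: 1 ring(s) + 5 π bond(s) = 6.)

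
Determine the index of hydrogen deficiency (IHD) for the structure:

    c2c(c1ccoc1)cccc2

Molecular formula from the SMILES: C10H8O.
DoU = (2C + 2 + N − H − X)/2 = (2·10 + 2 + 0 − 8 − 0)/2 = 14/2 = 7.
(Structurally: 2 ring(s) + 5 π bond(s) = 7.)

7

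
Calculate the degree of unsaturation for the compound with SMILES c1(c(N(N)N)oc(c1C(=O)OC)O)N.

Molecular formula from the SMILES: C6H10N4O4.
DoU = (2C + 2 + N − H − X)/2 = (2·6 + 2 + 4 − 10 − 0)/2 = 8/2 = 4.
(Structurally: 1 ring(s) + 3 π bond(s) = 4.)

4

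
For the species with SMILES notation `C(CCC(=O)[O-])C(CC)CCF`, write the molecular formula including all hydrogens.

C9H16FO2-

Heavy atoms from the SMILES: 9 C, 1 F, 2 O.
Implicit hydrogens by atom environment:
  6 × C: 2 H each → 12
  1 × C: 3 H
  1 × C: 1 H
  1 × C: no H
  1 × F: no H
  1 × O: no H
  1 × O (charge -1): no H
  Total hydrogens = 16.
Net charge -1.
Molecular formula: C9H16FO2-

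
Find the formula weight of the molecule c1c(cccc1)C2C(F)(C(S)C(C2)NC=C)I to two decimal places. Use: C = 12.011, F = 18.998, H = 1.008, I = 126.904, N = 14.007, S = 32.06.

Molecular formula: C13H15FINS.
M = 13×12.011 + 1×18.998 + 15×1.008 + 1×126.904 + 1×14.007 + 1×32.06 = 363.23 g/mol.

363.23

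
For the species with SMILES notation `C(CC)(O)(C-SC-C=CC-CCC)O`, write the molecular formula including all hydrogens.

Heavy atoms from the SMILES: 11 C, 2 O, 1 S.
Implicit hydrogens by atom environment:
  6 × C: 2 H each → 12
  2 × C: 3 H each → 6
  2 × C: 1 H each → 2
  2 × O: 1 H each → 2
  1 × C: no H
  1 × S: no H
  Total hydrogens = 22.
Molecular formula: C11H22O2S

C11H22O2S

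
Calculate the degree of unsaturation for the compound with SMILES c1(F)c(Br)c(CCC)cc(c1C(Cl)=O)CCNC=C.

Molecular formula from the SMILES: C14H16BrClFNO.
DoU = (2C + 2 + N − H − X)/2 = (2·14 + 2 + 1 − 16 − 3)/2 = 12/2 = 6.
(Structurally: 1 ring(s) + 5 π bond(s) = 6.)

6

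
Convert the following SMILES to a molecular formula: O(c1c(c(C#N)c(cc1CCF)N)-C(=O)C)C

Heavy atoms from the SMILES: 12 C, 1 F, 2 N, 2 O.
Implicit hydrogens by atom environment:
  5 × C (aromatic): no H
  2 × C: 3 H each → 6
  2 × C: 2 H each → 4
  2 × C: no H
  2 × O: no H
  1 × C (aromatic): 1 H
  1 × F: no H
  1 × N: 2 H
  1 × N: no H
  Total hydrogens = 13.
Molecular formula: C12H13FN2O2

C12H13FN2O2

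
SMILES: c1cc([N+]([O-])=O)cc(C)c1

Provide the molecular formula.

Heavy atoms from the SMILES: 7 C, 1 N, 2 O.
Implicit hydrogens by atom environment:
  4 × C (aromatic): 1 H each → 4
  2 × C (aromatic): no H
  1 × C: 3 H
  1 × N (charge +1): no H
  1 × O: no H
  1 × O (charge -1): no H
  Total hydrogens = 7.
Molecular formula: C7H7NO2

C7H7NO2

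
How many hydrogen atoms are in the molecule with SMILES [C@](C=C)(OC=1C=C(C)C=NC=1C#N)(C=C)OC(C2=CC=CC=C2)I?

Hydrogens are implicit in SMILES; fill each atom to its normal valence:
  7 × C (aromatic): 1 H each → 7
  4 × C (aromatic): no H
  3 × C: 1 H each → 3
  2 × C: 2 H each → 4
  2 × C: no H
  2 × O: no H
  1 × C: 3 H
  1 × I: no H
  1 × N (aromatic): no H
  1 × N: no H
  Total hydrogens = 17.

17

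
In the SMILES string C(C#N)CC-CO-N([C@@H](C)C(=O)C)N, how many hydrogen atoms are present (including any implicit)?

17

Hydrogens are implicit in SMILES; fill each atom to its normal valence:
  4 × C: 2 H each → 8
  2 × C: 3 H each → 6
  2 × C: no H
  2 × N: no H
  2 × O: no H
  1 × C: 1 H
  1 × N: 2 H
  Total hydrogens = 17.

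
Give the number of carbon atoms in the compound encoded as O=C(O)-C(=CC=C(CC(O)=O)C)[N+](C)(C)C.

11

The symbol for carbon appears 11 times in the SMILES.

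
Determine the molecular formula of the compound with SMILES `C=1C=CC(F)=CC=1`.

C6H5F

Heavy atoms from the SMILES: 6 C, 1 F.
Implicit hydrogens by atom environment:
  5 × C (aromatic): 1 H each → 5
  1 × C (aromatic): no H
  1 × F: no H
  Total hydrogens = 5.
Molecular formula: C6H5F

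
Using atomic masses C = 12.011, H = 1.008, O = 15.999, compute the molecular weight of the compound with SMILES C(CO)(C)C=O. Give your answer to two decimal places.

Molecular formula: C4H8O2.
M = 4×12.011 + 8×1.008 + 2×15.999 = 88.11 g/mol.

88.11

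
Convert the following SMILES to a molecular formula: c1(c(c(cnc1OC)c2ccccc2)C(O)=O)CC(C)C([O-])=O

C17H16NO5-

Heavy atoms from the SMILES: 17 C, 1 N, 5 O.
Implicit hydrogens by atom environment:
  6 × C (aromatic): 1 H each → 6
  5 × C (aromatic): no H
  3 × O: no H
  2 × C: 3 H each → 6
  2 × C: no H
  1 × C: 2 H
  1 × C: 1 H
  1 × N (aromatic): no H
  1 × O: 1 H
  1 × O (charge -1): no H
  Total hydrogens = 16.
Net charge -1.
Molecular formula: C17H16NO5-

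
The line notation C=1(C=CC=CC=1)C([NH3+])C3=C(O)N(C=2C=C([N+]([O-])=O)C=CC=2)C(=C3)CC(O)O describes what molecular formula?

C19H20N3O5+

Heavy atoms from the SMILES: 19 C, 3 N, 5 O.
Implicit hydrogens by atom environment:
  10 × C (aromatic): 1 H each → 10
  6 × C (aromatic): no H
  3 × O: 1 H each → 3
  2 × C: 1 H each → 2
  1 × C: 2 H
  1 × N (charge +1): 3 H
  1 × N (aromatic): no H
  1 × N (charge +1): no H
  1 × O: no H
  1 × O (charge -1): no H
  Total hydrogens = 20.
Net charge +1.
Molecular formula: C19H20N3O5+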